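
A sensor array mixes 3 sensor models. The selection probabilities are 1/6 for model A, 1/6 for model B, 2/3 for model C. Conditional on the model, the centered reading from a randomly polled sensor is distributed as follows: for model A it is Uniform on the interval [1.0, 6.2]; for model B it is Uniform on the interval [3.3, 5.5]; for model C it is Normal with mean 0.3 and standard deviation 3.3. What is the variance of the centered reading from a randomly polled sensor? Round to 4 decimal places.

Per component, A: μ=3.6, E[X²]=15.2133; B: μ=4.4, E[X²]=19.7633; C: μ=0.3, E[X²]=10.98.
E[X] = 0.166667·3.6 + 0.166667·4.4 + 0.666667·0.3 = 1.53333.
E[X²] = 0.166667·15.2133 + 0.166667·19.7633 + 0.666667·10.98 = 13.1494.
Var(X) = E[X²] − (E[X])² = 13.1494 − 2.35111 = 10.7983.

10.7983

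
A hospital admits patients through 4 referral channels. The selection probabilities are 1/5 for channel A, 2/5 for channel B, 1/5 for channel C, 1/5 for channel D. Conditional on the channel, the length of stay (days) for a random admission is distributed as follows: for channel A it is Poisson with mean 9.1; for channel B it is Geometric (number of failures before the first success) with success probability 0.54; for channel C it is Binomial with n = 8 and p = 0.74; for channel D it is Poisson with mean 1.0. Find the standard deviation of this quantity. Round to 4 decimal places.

3.8020

Per component, A: μ=9.1, E[X²]=91.91; B: μ=0.851852, E[X²]=2.30316; C: μ=5.92, E[X²]=36.5856; D: μ=1, E[X²]=2.
E[X] = 0.2·9.1 + 0.4·0.851852 + 0.2·5.92 + 0.2·1 = 3.54474.
E[X²] = 0.2·91.91 + 0.4·2.30316 + 0.2·36.5856 + 0.2·2 = 27.0204.
Var(X) = E[X²] − (E[X])² = 27.0204 − 12.5652 = 14.4552.
SD(X) = √14.4552 = 3.802.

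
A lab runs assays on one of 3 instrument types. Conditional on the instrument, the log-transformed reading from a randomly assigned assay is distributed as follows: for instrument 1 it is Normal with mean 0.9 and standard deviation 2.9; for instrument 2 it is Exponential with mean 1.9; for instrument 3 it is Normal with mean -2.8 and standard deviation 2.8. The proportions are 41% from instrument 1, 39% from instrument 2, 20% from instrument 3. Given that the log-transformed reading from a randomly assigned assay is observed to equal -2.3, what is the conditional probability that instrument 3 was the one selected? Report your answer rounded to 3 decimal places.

0.478

Likelihoods f(-2.3 | ·): 1: 0.0748366; 2: 0; 3: 0.140226.
Posterior ∝ prior × likelihood. Numerator for 3: 0.2·0.140226 = 0.0280451.
Normalizing constant: 0.41·0.0748366 + 0.39·0 + 0.2·0.140226 = 0.0587281.
P(3 | observation) = 0.0280451 / 0.0587281 = 0.477542.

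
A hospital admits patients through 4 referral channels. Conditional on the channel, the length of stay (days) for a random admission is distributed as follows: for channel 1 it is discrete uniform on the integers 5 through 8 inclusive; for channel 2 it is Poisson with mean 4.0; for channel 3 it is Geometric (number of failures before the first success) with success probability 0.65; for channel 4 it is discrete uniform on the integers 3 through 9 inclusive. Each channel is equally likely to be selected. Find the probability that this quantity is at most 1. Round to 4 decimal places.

0.2423

Conditional on each channel, P(X ≤ 1): 1: 0; 2: 0.0915782; 3: 0.8775; 4: 0.
By total probability, P(X ≤ 1) = 0.25·0 + 0.25·0.0915782 + 0.25·0.8775 + 0.25·0 = 0.24227.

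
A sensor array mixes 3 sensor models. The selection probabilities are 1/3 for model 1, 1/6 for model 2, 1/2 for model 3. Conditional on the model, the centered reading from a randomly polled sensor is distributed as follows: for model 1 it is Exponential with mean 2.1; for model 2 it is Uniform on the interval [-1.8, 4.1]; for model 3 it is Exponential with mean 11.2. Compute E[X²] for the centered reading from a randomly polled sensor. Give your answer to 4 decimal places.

129.0839

For each component E[X²] = Var + (mean)², giving 1: 8.82; 2: 4.22333; 3: 250.88.
Overall E[X²] = 0.333333·8.82 + 0.166667·4.22333 + 0.5·250.88 = 129.084.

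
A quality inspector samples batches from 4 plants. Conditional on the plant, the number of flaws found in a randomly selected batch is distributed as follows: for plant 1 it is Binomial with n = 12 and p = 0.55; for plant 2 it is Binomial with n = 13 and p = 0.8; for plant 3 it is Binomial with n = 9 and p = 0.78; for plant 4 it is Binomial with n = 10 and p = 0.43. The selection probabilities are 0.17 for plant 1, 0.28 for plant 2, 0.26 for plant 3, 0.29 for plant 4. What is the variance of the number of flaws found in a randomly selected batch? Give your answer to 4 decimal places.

Per component, 1: μ=6.6, E[X²]=46.53; 2: μ=10.4, E[X²]=110.24; 3: μ=7.02, E[X²]=50.8248; 4: μ=4.3, E[X²]=20.941.
E[X] = 0.17·6.6 + 0.28·10.4 + 0.26·7.02 + 0.29·4.3 = 7.1062.
E[X²] = 0.17·46.53 + 0.28·110.24 + 0.26·50.8248 + 0.29·20.941 = 58.0646.
Var(X) = E[X²] − (E[X])² = 58.0646 − 50.4981 = 7.56656.

7.5666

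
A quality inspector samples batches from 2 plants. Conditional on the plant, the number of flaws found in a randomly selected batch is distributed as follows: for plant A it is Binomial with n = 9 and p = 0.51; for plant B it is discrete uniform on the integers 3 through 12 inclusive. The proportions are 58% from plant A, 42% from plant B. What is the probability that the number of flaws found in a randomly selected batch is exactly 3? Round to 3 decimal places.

0.131

Conditional on each plant, P(X = 3): A: 0.154229; B: 0.1.
By total probability, P(X = 3) = 0.58·0.154229 + 0.42·0.1 = 0.131453.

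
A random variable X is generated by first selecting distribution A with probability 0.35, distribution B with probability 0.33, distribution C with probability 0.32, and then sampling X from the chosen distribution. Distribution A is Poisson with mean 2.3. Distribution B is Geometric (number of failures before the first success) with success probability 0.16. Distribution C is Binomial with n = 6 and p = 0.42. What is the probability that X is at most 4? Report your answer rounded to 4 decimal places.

0.8164

Conditional on each component, P(X ≤ 4): A: 0.916249; B: 0.581788; C: 0.94903.
By total probability, P(X ≤ 4) = 0.35·0.916249 + 0.33·0.581788 + 0.32·0.94903 = 0.816367.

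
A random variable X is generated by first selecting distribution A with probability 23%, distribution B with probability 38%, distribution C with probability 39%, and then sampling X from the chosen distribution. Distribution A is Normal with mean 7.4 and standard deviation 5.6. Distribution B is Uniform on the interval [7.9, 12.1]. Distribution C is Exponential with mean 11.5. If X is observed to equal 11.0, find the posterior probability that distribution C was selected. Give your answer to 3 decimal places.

0.112

Likelihoods f(11.0 | ·): A: 0.0579406; B: 0.238095; C: 0.033411.
Posterior ∝ prior × likelihood. Numerator for C: 0.39·0.033411 = 0.0130303.
Normalizing constant: 0.23·0.0579406 + 0.38·0.238095 + 0.39·0.033411 = 0.116833.
P(C | observation) = 0.0130303 / 0.116833 = 0.11153.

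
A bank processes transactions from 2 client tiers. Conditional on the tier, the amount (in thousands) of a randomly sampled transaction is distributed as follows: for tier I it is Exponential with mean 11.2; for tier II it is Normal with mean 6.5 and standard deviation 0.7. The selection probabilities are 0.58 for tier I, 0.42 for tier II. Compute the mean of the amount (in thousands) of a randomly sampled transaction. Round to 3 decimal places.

9.226

Component means — I: 11.2; II: 6.5.
E[X] = 0.58·11.2 + 0.42·6.5 = 9.226.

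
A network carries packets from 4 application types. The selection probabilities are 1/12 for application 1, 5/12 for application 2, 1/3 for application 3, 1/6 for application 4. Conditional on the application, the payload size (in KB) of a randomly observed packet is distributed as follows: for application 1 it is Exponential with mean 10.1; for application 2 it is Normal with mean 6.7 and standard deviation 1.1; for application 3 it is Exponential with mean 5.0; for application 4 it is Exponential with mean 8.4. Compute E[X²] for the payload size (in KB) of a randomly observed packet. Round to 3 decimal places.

For each component E[X²] = Var + (mean)², giving 1: 204.02; 2: 46.1; 3: 50; 4: 141.12.
Overall E[X²] = 0.0833333·204.02 + 0.416667·46.1 + 0.333333·50 + 0.166667·141.12 = 76.3967.

76.397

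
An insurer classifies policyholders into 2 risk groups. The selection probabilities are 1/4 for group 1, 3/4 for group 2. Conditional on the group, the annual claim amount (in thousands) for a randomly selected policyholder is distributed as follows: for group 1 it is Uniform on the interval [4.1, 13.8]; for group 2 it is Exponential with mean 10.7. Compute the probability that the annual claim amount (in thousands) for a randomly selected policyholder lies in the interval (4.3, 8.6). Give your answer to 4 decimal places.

Conditional on each group, P(4.3 < X < 8.6): 1: 0.443299; 2: 0.221416.
By total probability, P(4.3 < X < 8.6) = 0.25·0.443299 + 0.75·0.221416 = 0.276887.

0.2769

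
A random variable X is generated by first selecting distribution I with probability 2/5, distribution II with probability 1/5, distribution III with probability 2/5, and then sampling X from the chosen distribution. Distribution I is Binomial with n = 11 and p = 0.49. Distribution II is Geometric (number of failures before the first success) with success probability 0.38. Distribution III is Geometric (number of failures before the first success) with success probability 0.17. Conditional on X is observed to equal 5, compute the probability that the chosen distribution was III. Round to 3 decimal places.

0.213

Likelihoods P(X=5 | ·): I: 0.229638; II: 0.034813; III: 0.0669637.
Posterior ∝ prior × likelihood. Numerator for III: 0.4·0.0669637 = 0.0267855.
Normalizing constant: 0.4·0.229638 + 0.2·0.034813 + 0.4·0.0669637 = 0.125603.
P(III | observation) = 0.0267855 / 0.125603 = 0.213255.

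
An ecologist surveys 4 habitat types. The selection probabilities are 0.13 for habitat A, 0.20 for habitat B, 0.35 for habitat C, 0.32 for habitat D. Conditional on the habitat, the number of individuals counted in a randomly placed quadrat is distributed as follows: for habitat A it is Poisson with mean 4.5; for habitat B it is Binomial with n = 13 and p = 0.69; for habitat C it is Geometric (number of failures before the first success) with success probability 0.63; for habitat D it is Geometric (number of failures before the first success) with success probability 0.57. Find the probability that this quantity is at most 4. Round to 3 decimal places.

Conditional on each habitat, P(X ≤ 4): A: 0.532104; B: 0.0051568; C: 0.993066; D: 0.985299.
By total probability, P(X ≤ 4) = 0.13·0.532104 + 0.2·0.0051568 + 0.35·0.993066 + 0.32·0.985299 = 0.733074.

0.733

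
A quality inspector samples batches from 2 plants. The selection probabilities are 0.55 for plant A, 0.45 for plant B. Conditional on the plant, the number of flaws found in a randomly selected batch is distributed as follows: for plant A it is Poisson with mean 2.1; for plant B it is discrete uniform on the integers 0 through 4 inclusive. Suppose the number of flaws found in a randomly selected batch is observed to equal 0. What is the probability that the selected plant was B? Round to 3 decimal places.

0.572

Likelihoods P(X=0 | ·): A: 0.122456; B: 0.2.
Posterior ∝ prior × likelihood. Numerator for B: 0.45·0.2 = 0.09.
Normalizing constant: 0.55·0.122456 + 0.45·0.2 = 0.157351.
P(B | observation) = 0.09 / 0.157351 = 0.57197.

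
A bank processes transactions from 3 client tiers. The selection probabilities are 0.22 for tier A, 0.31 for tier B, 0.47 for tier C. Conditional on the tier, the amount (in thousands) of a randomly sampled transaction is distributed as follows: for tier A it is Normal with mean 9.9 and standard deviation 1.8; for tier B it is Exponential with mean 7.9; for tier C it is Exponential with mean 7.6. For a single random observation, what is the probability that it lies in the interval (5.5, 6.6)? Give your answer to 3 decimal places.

Conditional on each tier, P(5.5 < X < 6.6): A: 0.0261227; B: 0.0647924; C: 0.0653487.
By total probability, P(5.5 < X < 6.6) = 0.22·0.0261227 + 0.31·0.0647924 + 0.47·0.0653487 = 0.0565465.

0.057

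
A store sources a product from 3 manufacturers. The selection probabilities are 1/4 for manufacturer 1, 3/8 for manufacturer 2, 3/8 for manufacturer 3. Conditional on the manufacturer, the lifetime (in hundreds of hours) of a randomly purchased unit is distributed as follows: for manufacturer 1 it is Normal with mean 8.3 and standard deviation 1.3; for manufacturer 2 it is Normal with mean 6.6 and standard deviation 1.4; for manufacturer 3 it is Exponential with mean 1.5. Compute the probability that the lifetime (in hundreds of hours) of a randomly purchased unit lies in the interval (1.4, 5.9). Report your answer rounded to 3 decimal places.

Conditional on each manufacturer, P(1.4 < X < 5.9): 1: 0.0324349; 2: 0.308436; 3: 0.373662.
By total probability, P(1.4 < X < 5.9) = 0.25·0.0324349 + 0.375·0.308436 + 0.375·0.373662 = 0.263895.

0.264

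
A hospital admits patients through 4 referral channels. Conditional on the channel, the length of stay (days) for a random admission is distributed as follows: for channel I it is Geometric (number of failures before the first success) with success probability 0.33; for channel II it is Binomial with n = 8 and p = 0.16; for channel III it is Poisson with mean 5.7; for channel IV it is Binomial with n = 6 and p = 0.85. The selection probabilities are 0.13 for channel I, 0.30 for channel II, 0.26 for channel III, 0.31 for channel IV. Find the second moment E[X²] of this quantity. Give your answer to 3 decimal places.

20.379

For each component E[X²] = Var + (mean)², giving I: 10.2746; II: 2.7136; III: 38.19; IV: 26.775.
Overall E[X²] = 0.13·10.2746 + 0.3·2.7136 + 0.26·38.19 + 0.31·26.775 = 20.3794.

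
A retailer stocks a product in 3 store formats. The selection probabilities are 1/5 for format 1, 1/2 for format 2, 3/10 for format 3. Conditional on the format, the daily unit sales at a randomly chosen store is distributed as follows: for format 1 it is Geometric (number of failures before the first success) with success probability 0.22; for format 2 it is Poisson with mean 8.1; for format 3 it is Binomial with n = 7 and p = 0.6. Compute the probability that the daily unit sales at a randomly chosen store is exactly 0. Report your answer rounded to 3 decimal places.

0.045

Conditional on each format, P(X = 0): 1: 0.22; 2: 0.000303539; 3: 0.0016384.
By total probability, P(X = 0) = 0.2·0.22 + 0.5·0.000303539 + 0.3·0.0016384 = 0.0446433.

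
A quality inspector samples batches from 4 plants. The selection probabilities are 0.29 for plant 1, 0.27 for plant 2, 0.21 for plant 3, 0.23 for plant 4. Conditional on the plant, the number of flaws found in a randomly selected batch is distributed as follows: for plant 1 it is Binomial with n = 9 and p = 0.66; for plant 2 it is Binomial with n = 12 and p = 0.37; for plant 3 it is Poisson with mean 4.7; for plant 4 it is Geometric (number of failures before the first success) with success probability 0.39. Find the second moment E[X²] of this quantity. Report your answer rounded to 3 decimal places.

24.007

For each component E[X²] = Var + (mean)², giving 1: 37.3032; 2: 22.5108; 3: 26.79; 4: 6.45694.
Overall E[X²] = 0.29·37.3032 + 0.27·22.5108 + 0.21·26.79 + 0.23·6.45694 = 24.0068.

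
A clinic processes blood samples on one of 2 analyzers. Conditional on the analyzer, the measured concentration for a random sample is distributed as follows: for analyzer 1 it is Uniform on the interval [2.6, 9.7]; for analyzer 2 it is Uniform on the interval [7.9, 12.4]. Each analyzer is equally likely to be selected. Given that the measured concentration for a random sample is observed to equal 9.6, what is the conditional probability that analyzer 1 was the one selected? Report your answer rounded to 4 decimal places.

Likelihoods f(9.6 | ·): 1: 0.140845; 2: 0.222222.
Posterior ∝ prior × likelihood. Numerator for 1: 0.5·0.140845 = 0.0704225.
Normalizing constant: 0.5·0.140845 + 0.5·0.222222 = 0.181534.
P(1 | observation) = 0.0704225 / 0.181534 = 0.387931.

0.3879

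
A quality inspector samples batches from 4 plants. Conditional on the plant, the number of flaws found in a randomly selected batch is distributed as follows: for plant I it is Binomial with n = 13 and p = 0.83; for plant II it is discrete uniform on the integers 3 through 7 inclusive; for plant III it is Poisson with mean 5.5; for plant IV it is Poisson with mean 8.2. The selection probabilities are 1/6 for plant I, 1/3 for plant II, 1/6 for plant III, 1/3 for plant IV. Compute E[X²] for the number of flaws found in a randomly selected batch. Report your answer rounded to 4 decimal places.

59.8147

For each component E[X²] = Var + (mean)², giving I: 118.258; II: 27; III: 35.75; IV: 75.44.
Overall E[X²] = 0.166667·118.258 + 0.333333·27 + 0.166667·35.75 + 0.333333·75.44 = 59.8147.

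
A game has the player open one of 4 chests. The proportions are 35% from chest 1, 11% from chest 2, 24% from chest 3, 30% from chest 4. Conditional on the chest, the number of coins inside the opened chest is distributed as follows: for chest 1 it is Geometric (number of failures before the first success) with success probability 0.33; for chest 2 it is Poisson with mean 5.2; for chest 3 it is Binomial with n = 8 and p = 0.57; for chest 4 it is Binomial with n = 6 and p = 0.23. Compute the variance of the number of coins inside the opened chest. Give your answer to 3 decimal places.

5.704

Per component, 1: μ=2.0303, E[X²]=10.2746; 2: μ=5.2, E[X²]=32.24; 3: μ=4.56, E[X²]=22.7544; 4: μ=1.38, E[X²]=2.967.
E[X] = 0.35·2.0303 + 0.11·5.2 + 0.24·4.56 + 0.3·1.38 = 2.79101.
E[X²] = 0.35·10.2746 + 0.11·32.24 + 0.24·22.7544 + 0.3·2.967 = 13.4937.
Var(X) = E[X²] − (E[X])² = 13.4937 − 7.78971 = 5.70394.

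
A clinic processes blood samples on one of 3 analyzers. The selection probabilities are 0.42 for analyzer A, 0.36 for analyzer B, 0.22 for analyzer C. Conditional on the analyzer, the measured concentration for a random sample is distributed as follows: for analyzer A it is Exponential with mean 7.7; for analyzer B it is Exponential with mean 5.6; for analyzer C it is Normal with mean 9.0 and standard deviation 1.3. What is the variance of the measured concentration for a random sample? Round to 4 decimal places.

38.3017

Per component, A: μ=7.7, E[X²]=118.58; B: μ=5.6, E[X²]=62.72; C: μ=9, E[X²]=82.69.
E[X] = 0.42·7.7 + 0.36·5.6 + 0.22·9 = 7.23.
E[X²] = 0.42·118.58 + 0.36·62.72 + 0.22·82.69 = 90.5746.
Var(X) = E[X²] − (E[X])² = 90.5746 − 52.2729 = 38.3017.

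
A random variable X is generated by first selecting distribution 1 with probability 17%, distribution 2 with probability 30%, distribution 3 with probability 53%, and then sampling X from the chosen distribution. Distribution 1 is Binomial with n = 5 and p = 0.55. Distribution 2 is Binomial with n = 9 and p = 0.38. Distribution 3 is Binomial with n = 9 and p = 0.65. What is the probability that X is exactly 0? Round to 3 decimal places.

0.007

Conditional on each component, P(X = 0): 1: 0.0184528; 2: 0.0135371; 3: 7.88156e-05.
By total probability, P(X = 0) = 0.17·0.0184528 + 0.3·0.0135371 + 0.53·7.88156e-05 = 0.00723988.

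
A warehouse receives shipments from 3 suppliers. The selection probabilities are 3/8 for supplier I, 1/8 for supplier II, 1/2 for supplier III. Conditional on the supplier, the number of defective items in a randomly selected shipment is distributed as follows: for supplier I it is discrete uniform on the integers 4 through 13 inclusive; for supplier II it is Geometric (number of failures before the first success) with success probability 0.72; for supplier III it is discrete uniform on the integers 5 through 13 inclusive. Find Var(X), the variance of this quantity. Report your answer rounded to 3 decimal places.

14.260

Per component, I: μ=8.5, E[X²]=80.5; II: μ=0.388889, E[X²]=0.691358; III: μ=9, E[X²]=87.6667.
E[X] = 0.375·8.5 + 0.125·0.388889 + 0.5·9 = 7.73611.
E[X²] = 0.375·80.5 + 0.125·0.691358 + 0.5·87.6667 = 74.1073.
Var(X) = E[X²] − (E[X])² = 74.1073 − 59.8474 = 14.2598.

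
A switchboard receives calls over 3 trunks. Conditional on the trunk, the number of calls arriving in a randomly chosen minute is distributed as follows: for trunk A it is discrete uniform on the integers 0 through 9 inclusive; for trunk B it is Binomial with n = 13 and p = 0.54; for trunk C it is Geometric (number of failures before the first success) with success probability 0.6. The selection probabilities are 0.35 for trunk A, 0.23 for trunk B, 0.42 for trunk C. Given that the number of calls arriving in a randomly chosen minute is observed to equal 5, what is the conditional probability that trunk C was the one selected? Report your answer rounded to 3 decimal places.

Likelihoods P(X=5 | ·): A: 0.1; B: 0.11847; C: 0.006144.
Posterior ∝ prior × likelihood. Numerator for C: 0.42·0.006144 = 0.00258048.
Normalizing constant: 0.35·0.1 + 0.23·0.11847 + 0.42·0.006144 = 0.0648287.
P(C | observation) = 0.00258048 / 0.0648287 = 0.0398046.

0.040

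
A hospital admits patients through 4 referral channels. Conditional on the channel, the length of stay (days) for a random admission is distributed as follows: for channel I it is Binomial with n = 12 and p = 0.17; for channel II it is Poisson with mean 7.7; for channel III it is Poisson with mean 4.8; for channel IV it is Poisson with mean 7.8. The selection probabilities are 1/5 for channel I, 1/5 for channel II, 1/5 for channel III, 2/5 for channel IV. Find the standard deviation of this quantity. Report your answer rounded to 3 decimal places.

3.355

Per component, I: μ=2.04, E[X²]=5.8548; II: μ=7.7, E[X²]=66.99; III: μ=4.8, E[X²]=27.84; IV: μ=7.8, E[X²]=68.64.
E[X] = 0.2·2.04 + 0.2·7.7 + 0.2·4.8 + 0.4·7.8 = 6.028.
E[X²] = 0.2·5.8548 + 0.2·66.99 + 0.2·27.84 + 0.4·68.64 = 47.593.
Var(X) = E[X²] − (E[X])² = 47.593 − 36.3368 = 11.2562.
SD(X) = √11.2562 = 3.35502.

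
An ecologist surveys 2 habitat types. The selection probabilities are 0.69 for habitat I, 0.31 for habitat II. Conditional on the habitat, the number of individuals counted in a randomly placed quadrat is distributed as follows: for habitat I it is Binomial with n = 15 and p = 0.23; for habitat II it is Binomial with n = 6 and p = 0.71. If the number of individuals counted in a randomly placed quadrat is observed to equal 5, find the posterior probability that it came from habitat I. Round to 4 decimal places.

Likelihoods P(X=5 | ·): I: 0.141613; II: 0.313936.
Posterior ∝ prior × likelihood. Numerator for I: 0.69·0.141613 = 0.0977127.
Normalizing constant: 0.69·0.141613 + 0.31·0.313936 = 0.195033.
P(I | observation) = 0.0977127 / 0.195033 = 0.501006.

0.5010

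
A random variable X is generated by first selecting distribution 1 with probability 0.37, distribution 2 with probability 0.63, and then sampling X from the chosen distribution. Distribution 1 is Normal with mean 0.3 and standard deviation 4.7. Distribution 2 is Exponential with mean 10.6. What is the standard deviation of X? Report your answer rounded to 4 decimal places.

10.1828

Per component, 1: μ=0.3, E[X²]=22.18; 2: μ=10.6, E[X²]=224.72.
E[X] = 0.37·0.3 + 0.63·10.6 = 6.789.
E[X²] = 0.37·22.18 + 0.63·224.72 = 149.78.
Var(X) = E[X²] − (E[X])² = 149.78 − 46.0905 = 103.69.
SD(X) = √103.69 = 10.1828.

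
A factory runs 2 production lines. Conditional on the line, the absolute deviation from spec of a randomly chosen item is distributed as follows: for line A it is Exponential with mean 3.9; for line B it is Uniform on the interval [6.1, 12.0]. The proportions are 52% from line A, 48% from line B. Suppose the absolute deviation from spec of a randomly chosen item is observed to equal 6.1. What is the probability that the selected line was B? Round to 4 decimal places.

0.7446

Likelihoods f(6.1 | ·): A: 0.0536604; B: 0.169492.
Posterior ∝ prior × likelihood. Numerator for B: 0.48·0.169492 = 0.0813559.
Normalizing constant: 0.52·0.0536604 + 0.48·0.169492 = 0.109259.
P(B | observation) = 0.0813559 / 0.109259 = 0.744613.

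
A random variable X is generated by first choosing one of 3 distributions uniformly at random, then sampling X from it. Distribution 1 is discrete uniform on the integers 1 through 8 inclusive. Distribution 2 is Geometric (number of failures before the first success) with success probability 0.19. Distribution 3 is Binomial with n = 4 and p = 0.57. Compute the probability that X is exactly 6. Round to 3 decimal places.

0.060

Conditional on each component, P(X = 6): 1: 0.125; 2: 0.0536616; 3: 0.
By total probability, P(X = 6) = 0.333333·0.125 + 0.333333·0.0536616 + 0.333333·0 = 0.0595539.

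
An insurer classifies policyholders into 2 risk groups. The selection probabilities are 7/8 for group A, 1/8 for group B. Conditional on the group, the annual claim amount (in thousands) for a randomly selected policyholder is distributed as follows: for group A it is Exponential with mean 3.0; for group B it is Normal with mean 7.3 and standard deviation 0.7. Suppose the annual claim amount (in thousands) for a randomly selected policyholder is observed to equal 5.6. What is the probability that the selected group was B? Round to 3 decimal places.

Likelihoods f(5.6 | ·): A: 0.0515461; B: 0.0298598.
Posterior ∝ prior × likelihood. Numerator for B: 0.125·0.0298598 = 0.00373247.
Normalizing constant: 0.875·0.0515461 + 0.125·0.0298598 = 0.0488353.
P(B | observation) = 0.00373247 / 0.0488353 = 0.0764298.

0.076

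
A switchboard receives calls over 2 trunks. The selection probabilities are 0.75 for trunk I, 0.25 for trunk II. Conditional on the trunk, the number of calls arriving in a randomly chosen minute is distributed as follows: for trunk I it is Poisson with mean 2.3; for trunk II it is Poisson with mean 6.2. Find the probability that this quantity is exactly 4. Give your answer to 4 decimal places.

0.1189

Conditional on each trunk, P(X = 4): I: 0.116902; II: 0.124948.
By total probability, P(X = 4) = 0.75·0.116902 + 0.25·0.124948 = 0.118914.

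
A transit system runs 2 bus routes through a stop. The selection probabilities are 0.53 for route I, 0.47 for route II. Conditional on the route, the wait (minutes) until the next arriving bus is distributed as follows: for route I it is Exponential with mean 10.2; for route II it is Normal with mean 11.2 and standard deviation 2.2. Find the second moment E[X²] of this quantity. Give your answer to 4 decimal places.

For each component E[X²] = Var + (mean)², giving I: 208.08; II: 130.28.
Overall E[X²] = 0.53·208.08 + 0.47·130.28 = 171.514.

171.5140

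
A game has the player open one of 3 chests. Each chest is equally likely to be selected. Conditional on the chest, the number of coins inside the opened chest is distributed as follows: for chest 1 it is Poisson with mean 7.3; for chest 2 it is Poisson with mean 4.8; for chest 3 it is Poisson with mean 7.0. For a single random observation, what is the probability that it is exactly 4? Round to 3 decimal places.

0.118

Conditional on each chest, P(X = 4): 1: 0.0799338; 2: 0.182029; 3: 0.0912262.
By total probability, P(X = 4) = 0.333333·0.0799338 + 0.333333·0.182029 + 0.333333·0.0912262 = 0.11773.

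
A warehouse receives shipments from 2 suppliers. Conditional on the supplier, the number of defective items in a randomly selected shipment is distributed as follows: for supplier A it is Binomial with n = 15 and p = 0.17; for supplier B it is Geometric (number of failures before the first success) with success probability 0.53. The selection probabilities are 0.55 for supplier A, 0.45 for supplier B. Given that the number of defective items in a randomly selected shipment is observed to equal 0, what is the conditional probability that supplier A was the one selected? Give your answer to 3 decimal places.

Likelihoods P(X=0 | ·): A: 0.0611183; B: 0.53.
Posterior ∝ prior × likelihood. Numerator for A: 0.55·0.0611183 = 0.0336151.
Normalizing constant: 0.55·0.0611183 + 0.45·0.53 = 0.272115.
P(A | observation) = 0.0336151 / 0.272115 = 0.123533.

0.124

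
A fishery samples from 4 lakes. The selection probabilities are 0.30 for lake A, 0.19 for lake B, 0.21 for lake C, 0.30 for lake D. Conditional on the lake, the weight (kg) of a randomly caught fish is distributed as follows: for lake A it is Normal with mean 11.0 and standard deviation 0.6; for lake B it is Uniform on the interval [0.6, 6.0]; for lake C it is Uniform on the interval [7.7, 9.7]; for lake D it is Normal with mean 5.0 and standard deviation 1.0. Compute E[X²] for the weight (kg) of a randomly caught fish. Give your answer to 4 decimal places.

For each component E[X²] = Var + (mean)², giving A: 121.36; B: 13.32; C: 76.0233; D: 26.
Overall E[X²] = 0.3·121.36 + 0.19·13.32 + 0.21·76.0233 + 0.3·26 = 62.7037.

62.7037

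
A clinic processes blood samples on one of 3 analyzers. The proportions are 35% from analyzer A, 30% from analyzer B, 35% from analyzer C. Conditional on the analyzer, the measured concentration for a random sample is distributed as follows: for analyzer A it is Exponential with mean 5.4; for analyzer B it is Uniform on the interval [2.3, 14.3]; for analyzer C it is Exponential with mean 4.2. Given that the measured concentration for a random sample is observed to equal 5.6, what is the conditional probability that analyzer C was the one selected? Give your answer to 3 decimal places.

Likelihoods f(5.6 | ·): A: 0.0656488; B: 0.0833333; C: 0.0627612.
Posterior ∝ prior × likelihood. Numerator for C: 0.35·0.0627612 = 0.0219664.
Normalizing constant: 0.35·0.0656488 + 0.3·0.0833333 + 0.35·0.0627612 = 0.0699435.
P(C | observation) = 0.0219664 / 0.0699435 = 0.31406.

0.314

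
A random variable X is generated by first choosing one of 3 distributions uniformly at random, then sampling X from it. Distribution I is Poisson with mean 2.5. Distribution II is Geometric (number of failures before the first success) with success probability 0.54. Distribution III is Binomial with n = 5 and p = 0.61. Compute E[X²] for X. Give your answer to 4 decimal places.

7.1817

For each component E[X²] = Var + (mean)², giving I: 8.75; II: 2.30316; III: 10.492.
Overall E[X²] = 0.333333·8.75 + 0.333333·2.30316 + 0.333333·10.492 = 7.18172.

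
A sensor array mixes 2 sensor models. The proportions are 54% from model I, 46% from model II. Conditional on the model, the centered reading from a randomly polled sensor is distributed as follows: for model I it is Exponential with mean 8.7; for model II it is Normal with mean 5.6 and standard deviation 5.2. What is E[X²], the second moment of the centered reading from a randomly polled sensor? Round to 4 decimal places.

108.6092

For each component E[X²] = Var + (mean)², giving I: 151.38; II: 58.4.
Overall E[X²] = 0.54·151.38 + 0.46·58.4 = 108.609.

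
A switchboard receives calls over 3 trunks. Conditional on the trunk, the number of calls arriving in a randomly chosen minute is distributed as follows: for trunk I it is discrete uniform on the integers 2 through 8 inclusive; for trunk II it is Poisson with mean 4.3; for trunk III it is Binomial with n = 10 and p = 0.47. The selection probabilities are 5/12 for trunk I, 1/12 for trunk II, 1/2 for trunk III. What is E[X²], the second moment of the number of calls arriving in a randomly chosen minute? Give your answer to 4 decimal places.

26.2730

For each component E[X²] = Var + (mean)², giving I: 29; II: 22.79; III: 24.581.
Overall E[X²] = 0.416667·29 + 0.0833333·22.79 + 0.5·24.581 = 26.273.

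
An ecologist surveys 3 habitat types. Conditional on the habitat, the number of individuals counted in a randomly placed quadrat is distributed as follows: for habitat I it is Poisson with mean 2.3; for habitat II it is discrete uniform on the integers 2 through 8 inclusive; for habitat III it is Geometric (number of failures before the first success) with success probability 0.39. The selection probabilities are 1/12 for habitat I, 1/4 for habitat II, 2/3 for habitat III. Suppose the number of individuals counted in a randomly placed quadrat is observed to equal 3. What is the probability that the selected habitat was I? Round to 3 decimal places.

Likelihoods P(X=3 | ·): I: 0.203308; II: 0.142857; III: 0.0885226.
Posterior ∝ prior × likelihood. Numerator for I: 0.0833333·0.203308 = 0.0169424.
Normalizing constant: 0.0833333·0.203308 + 0.25·0.142857 + 0.666667·0.0885226 = 0.111672.
P(I | observation) = 0.0169424 / 0.111672 = 0.151716.

0.152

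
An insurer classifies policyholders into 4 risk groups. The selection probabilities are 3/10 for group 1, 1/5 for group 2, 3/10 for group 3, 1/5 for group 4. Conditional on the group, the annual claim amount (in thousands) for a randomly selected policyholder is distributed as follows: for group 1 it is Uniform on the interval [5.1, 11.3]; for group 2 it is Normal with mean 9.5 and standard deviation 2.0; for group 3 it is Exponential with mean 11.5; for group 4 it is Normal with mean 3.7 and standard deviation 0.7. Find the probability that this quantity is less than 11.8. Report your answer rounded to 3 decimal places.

Conditional on each group, P(X < 11.8): 1: 1; 2: 0.874928; 3: 0.641593; 4: 1.
By total probability, P(X < 11.8) = 0.3·1 + 0.2·0.874928 + 0.3·0.641593 + 0.2·1 = 0.867464.

0.867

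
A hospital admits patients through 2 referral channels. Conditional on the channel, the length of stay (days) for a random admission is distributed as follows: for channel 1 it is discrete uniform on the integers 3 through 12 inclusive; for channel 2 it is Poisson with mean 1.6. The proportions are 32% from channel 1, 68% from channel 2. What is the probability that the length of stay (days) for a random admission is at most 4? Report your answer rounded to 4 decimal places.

Conditional on each channel, P(X ≤ 4): 1: 0.2; 2: 0.976318.
By total probability, P(X ≤ 4) = 0.32·0.2 + 0.68·0.976318 = 0.727896.

0.7279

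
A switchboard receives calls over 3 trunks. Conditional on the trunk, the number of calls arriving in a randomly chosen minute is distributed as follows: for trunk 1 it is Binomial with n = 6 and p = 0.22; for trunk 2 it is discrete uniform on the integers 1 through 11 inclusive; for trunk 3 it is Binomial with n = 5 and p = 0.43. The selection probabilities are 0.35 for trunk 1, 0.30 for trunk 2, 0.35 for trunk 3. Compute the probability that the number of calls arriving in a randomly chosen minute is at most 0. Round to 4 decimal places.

Conditional on each trunk, P(X ≤ 0): 1: 0.2252; 2: 0; 3: 0.0601692.
By total probability, P(X ≤ 0) = 0.35·0.2252 + 0.3·0 + 0.35·0.0601692 = 0.0998791.

0.0999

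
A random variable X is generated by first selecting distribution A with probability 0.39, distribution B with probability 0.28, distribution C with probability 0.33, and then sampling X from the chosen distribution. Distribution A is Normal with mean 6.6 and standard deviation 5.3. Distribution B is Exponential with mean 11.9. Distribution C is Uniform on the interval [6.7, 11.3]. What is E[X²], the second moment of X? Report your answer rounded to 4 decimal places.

134.5570

For each component E[X²] = Var + (mean)², giving A: 71.65; B: 283.22; C: 82.7633.
Overall E[X²] = 0.39·71.65 + 0.28·283.22 + 0.33·82.7633 = 134.557.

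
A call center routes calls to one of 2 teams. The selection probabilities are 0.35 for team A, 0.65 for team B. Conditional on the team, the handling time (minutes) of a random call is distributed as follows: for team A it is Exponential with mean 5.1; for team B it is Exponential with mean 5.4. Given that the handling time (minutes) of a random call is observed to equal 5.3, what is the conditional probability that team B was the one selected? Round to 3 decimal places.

Likelihoods f(5.3 | ·): A: 0.0693592; B: 0.0693992.
Posterior ∝ prior × likelihood. Numerator for B: 0.65·0.0693992 = 0.0451095.
Normalizing constant: 0.35·0.0693592 + 0.65·0.0693992 = 0.0693852.
P(B | observation) = 0.0451095 / 0.0693852 = 0.650131.

0.650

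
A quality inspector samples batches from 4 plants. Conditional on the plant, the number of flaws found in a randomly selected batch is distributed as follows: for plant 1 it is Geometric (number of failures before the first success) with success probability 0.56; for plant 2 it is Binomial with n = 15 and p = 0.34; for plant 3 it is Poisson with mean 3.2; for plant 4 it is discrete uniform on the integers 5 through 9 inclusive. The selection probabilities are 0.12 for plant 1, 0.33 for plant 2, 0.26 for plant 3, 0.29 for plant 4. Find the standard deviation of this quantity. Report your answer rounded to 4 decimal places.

Per component, 1: μ=0.785714, E[X²]=2.02041; 2: μ=5.1, E[X²]=29.376; 3: μ=3.2, E[X²]=13.44; 4: μ=7, E[X²]=51.
E[X] = 0.12·0.785714 + 0.33·5.1 + 0.26·3.2 + 0.29·7 = 4.63929.
E[X²] = 0.12·2.02041 + 0.33·29.376 + 0.26·13.44 + 0.29·51 = 28.2209.
Var(X) = E[X²] − (E[X])² = 28.2209 − 21.523 = 6.69796.
SD(X) = √6.69796 = 2.58804.

2.5880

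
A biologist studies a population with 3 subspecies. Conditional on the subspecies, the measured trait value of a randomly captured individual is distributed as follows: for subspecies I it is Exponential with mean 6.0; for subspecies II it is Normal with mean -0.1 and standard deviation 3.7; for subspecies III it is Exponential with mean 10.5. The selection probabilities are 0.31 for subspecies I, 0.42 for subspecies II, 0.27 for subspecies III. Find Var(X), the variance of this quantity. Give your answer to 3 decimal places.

Per component, I: μ=6, E[X²]=72; II: μ=-0.1, E[X²]=13.7; III: μ=10.5, E[X²]=220.5.
E[X] = 0.31·6 + 0.42·-0.1 + 0.27·10.5 = 4.653.
E[X²] = 0.31·72 + 0.42·13.7 + 0.27·220.5 = 87.609.
Var(X) = E[X²] − (E[X])² = 87.609 − 21.6504 = 65.9586.

65.959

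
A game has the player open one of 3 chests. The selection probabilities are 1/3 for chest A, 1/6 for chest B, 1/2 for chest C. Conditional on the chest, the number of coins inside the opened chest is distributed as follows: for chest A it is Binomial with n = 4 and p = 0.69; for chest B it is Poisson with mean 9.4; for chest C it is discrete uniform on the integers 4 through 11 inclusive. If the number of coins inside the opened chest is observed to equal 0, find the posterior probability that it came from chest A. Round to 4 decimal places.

Likelihoods P(X=0 | ·): A: 0.00923521; B: 8.27241e-05; C: 0.
Posterior ∝ prior × likelihood. Numerator for A: 0.333333·0.00923521 = 0.0030784.
Normalizing constant: 0.333333·0.00923521 + 0.166667·8.27241e-05 + 0.5·0 = 0.00309219.
P(A | observation) = 0.0030784 / 0.00309219 = 0.995541.

0.9955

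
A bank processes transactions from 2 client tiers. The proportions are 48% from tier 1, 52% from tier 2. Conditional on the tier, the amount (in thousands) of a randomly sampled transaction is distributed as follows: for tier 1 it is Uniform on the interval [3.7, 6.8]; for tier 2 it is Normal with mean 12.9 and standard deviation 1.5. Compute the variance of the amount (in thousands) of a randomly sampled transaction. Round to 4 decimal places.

Per component, 1: μ=5.25, E[X²]=28.3633; 2: μ=12.9, E[X²]=168.66.
E[X] = 0.48·5.25 + 0.52·12.9 = 9.228.
E[X²] = 0.48·28.3633 + 0.52·168.66 = 101.318.
Var(X) = E[X²] − (E[X])² = 101.318 − 85.156 = 16.1616.

16.1616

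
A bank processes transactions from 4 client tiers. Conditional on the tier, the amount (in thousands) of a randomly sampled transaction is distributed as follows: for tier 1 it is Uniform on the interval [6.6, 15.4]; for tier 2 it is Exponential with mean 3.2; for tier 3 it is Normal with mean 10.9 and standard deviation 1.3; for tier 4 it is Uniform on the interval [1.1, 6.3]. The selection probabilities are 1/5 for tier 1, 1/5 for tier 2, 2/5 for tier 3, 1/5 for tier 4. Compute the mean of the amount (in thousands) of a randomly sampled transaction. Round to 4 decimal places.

Component means — 1: 11; 2: 3.2; 3: 10.9; 4: 3.7.
E[X] = 0.2·11 + 0.2·3.2 + 0.4·10.9 + 0.2·3.7 = 7.94.

7.9400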